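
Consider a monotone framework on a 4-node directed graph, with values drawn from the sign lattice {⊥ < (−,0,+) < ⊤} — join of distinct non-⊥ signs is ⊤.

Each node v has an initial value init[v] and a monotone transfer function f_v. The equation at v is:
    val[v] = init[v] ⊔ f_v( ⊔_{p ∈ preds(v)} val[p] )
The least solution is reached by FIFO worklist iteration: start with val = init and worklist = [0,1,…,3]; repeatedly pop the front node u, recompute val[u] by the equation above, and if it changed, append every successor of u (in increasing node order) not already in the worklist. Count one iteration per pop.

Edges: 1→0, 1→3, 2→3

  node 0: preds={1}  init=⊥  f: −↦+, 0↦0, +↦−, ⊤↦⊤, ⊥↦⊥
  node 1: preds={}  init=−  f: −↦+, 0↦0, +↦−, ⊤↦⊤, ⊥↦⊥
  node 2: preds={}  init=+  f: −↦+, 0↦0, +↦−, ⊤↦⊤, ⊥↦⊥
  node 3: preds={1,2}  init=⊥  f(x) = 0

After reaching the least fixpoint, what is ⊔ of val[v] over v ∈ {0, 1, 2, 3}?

⊤

Trace (4 dequeues):
  [1] u=0 | in − | out + | prev ⊥ | push {}
  [2] u=1 | in ⊥ | out − | ==
  [3] u=2 | in ⊥ | out + | ==
  [4] u=3 | in ⊤ | out 0 | prev ⊥ | push {}

Converged values:
  [0] +
  [1] −
  [2] +
  [3] 0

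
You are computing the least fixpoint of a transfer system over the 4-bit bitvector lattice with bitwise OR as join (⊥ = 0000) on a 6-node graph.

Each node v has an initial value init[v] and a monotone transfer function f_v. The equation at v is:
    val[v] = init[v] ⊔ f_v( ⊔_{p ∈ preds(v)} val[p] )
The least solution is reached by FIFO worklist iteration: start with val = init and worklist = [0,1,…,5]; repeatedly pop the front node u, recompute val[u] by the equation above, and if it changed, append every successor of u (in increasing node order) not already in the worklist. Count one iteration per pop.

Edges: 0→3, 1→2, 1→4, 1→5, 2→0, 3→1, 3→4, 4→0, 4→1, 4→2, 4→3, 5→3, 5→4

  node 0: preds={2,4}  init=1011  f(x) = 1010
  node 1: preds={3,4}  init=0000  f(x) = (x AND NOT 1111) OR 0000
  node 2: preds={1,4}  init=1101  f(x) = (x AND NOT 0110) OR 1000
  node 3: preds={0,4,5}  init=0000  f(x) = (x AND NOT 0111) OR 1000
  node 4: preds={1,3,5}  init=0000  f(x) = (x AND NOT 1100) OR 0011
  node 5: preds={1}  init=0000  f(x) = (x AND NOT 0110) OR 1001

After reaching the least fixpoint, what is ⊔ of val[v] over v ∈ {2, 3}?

1101

Iteration log — 11 steps:
  step 1. node 0  ⊔preds=1101  new=1011  stable
  step 2. node 1  ⊔preds=0000  new=0000  stable
  step 3. node 2  ⊔preds=0000  new=1101  stable
  step 4. node 3  ⊔preds=1011  new=1000  old=0000  +wl: 1
  step 5. node 4  ⊔preds=1000  new=0011  old=0000  +wl: 0,2,3
  step 6. node 5  ⊔preds=0000  new=1001  old=0000  +wl: 4
  step 7. node 1  ⊔preds=1011  new=0000  stable
  step 8. node 0  ⊔preds=1111  new=1011  stable
  step 9. node 2  ⊔preds=0011  new=1101  stable
  step 10. node 3  ⊔preds=1011  new=1000  stable
  step 11. node 4  ⊔preds=1001  new=0011  stable

Least fixpoint reached:
  node 0: 1011
  node 1: 0000
  node 2: 1101
  node 3: 1000
  node 4: 0011
  node 5: 1001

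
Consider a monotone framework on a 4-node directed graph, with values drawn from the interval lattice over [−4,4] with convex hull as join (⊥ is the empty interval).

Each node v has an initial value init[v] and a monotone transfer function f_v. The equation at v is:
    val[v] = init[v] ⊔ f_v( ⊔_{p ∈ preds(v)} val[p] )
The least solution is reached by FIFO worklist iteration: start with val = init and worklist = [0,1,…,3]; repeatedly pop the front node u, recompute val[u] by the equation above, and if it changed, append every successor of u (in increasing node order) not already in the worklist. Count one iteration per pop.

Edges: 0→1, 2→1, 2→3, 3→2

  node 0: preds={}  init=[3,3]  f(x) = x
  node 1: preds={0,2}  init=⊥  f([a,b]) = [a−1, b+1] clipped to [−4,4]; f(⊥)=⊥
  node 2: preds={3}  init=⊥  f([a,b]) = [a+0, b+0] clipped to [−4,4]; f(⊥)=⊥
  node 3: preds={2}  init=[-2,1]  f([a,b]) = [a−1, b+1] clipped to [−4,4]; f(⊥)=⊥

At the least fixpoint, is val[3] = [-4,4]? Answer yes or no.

Iteration log — 14 steps:
  step 1. node 0  ⊔preds=⊥  new=[3,3]  stable
  step 2. node 1  ⊔preds=[3,3]  new=[2,4]  old=⊥  +wl: 
  step 3. node 2  ⊔preds=[-2,1]  new=[-2,1]  old=⊥  +wl: 1
  step 4. node 3  ⊔preds=[-2,1]  new=[-3,2]  old=[-2,1]  +wl: 2
  step 5. node 1  ⊔preds=[-2,3]  new=[-3,4]  old=[2,4]  +wl: 
  step 6. node 2  ⊔preds=[-3,2]  new=[-3,2]  old=[-2,1]  +wl: 1,3
  step 7. node 1  ⊔preds=[-3,3]  new=[-4,4]  old=[-3,4]  +wl: 
  step 8. node 3  ⊔preds=[-3,2]  new=[-4,3]  old=[-3,2]  +wl: 2
  step 9. node 2  ⊔preds=[-4,3]  new=[-4,3]  old=[-3,2]  +wl: 1,3
  step 10. node 1  ⊔preds=[-4,3]  new=[-4,4]  stable
  step 11. node 3  ⊔preds=[-4,3]  new=[-4,4]  old=[-4,3]  +wl: 2
  step 12. node 2  ⊔preds=[-4,4]  new=[-4,4]  old=[-4,3]  +wl: 1,3
  step 13. node 1  ⊔preds=[-4,4]  new=[-4,4]  stable
  step 14. node 3  ⊔preds=[-4,4]  new=[-4,4]  stable

Least fixpoint reached:
  node 0: [3,3]
  node 1: [-4,4]
  node 2: [-4,4]
  node 3: [-4,4]

yes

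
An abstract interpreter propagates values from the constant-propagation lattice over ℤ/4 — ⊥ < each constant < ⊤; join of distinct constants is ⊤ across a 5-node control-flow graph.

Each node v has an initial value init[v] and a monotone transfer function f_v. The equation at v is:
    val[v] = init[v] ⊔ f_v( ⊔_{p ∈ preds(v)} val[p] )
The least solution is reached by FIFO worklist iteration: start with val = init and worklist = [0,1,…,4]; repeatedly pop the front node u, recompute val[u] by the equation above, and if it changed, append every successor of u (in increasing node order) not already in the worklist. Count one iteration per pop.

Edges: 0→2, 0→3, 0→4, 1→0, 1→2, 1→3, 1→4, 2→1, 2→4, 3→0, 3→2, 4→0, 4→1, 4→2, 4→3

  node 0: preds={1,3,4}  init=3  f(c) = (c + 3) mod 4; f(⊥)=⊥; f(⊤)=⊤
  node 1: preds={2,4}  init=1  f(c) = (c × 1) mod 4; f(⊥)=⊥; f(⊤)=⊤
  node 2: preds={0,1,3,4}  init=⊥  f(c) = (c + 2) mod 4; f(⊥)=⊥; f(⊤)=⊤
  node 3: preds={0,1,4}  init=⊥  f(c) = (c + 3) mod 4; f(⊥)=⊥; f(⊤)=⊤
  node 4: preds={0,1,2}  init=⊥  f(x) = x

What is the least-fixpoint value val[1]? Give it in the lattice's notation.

⊤

Trace (10 dequeues):
  [1] u=0 | in 1 | out ⊤ | prev 3 | push {}
  [2] u=1 | in ⊥ | out 1 | ==
  [3] u=2 | in ⊤ | out ⊤ | prev ⊥ | push {1}
  [4] u=3 | in ⊤ | out ⊤ | prev ⊥ | push {0,2}
  [5] u=4 | in ⊤ | out ⊤ | prev ⊥ | push {3}
  [6] u=1 | in ⊤ | out ⊤ | prev 1 | push {4}
  [7] u=0 | in ⊤ | out ⊤ | ==
  [8] u=2 | in ⊤ | out ⊤ | ==
  [9] u=3 | in ⊤ | out ⊤ | ==
  [10] u=4 | in ⊤ | out ⊤ | ==

Converged values:
  [0] ⊤
  [1] ⊤
  [2] ⊤
  [3] ⊤
  [4] ⊤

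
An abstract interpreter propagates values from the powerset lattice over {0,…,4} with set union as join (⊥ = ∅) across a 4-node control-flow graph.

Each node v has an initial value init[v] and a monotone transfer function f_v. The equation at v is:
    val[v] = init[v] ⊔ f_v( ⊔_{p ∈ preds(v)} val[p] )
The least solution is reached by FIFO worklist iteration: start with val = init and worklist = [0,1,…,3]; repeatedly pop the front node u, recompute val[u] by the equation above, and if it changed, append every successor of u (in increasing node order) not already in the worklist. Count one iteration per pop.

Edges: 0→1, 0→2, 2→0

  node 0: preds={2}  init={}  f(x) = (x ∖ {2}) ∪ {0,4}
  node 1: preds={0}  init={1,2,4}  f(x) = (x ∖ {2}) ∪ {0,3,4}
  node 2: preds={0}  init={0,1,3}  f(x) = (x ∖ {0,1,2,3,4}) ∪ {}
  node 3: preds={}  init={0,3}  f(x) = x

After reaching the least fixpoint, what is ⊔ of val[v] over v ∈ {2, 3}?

Iteration log — 4 steps:
  step 1. node 0  ⊔preds={0,1,3}  new={0,1,3,4}  old={}  +wl: 
  step 2. node 1  ⊔preds={0,1,3,4}  new={0,1,2,3,4}  old={1,2,4}  +wl: 
  step 3. node 2  ⊔preds={0,1,3,4}  new={0,1,3}  stable
  step 4. node 3  ⊔preds={}  new={0,3}  stable

Least fixpoint reached:
  node 0: {0,1,3,4}
  node 1: {0,1,2,3,4}
  node 2: {0,1,3}
  node 3: {0,3}

{0,1,3}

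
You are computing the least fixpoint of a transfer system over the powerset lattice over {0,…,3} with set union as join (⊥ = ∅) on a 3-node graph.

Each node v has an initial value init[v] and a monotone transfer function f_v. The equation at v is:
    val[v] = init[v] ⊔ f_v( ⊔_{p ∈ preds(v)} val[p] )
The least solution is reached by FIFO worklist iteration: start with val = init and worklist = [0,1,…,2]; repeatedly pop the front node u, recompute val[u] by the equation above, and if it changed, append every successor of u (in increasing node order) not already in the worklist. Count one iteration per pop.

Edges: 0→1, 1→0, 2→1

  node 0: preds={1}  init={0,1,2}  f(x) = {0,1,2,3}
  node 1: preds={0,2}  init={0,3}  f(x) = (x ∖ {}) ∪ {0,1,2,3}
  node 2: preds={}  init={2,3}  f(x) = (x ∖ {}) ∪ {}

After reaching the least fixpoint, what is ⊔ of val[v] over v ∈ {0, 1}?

{0,1,2,3}

Iteration log — 4 steps:
  step 1. node 0  ⊔preds={0,3}  new={0,1,2,3}  old={0,1,2}  +wl: 
  step 2. node 1  ⊔preds={0,1,2,3}  new={0,1,2,3}  old={0,3}  +wl: 0
  step 3. node 2  ⊔preds={}  new={2,3}  stable
  step 4. node 0  ⊔preds={0,1,2,3}  new={0,1,2,3}  stable

Least fixpoint reached:
  node 0: {0,1,2,3}
  node 1: {0,1,2,3}
  node 2: {2,3}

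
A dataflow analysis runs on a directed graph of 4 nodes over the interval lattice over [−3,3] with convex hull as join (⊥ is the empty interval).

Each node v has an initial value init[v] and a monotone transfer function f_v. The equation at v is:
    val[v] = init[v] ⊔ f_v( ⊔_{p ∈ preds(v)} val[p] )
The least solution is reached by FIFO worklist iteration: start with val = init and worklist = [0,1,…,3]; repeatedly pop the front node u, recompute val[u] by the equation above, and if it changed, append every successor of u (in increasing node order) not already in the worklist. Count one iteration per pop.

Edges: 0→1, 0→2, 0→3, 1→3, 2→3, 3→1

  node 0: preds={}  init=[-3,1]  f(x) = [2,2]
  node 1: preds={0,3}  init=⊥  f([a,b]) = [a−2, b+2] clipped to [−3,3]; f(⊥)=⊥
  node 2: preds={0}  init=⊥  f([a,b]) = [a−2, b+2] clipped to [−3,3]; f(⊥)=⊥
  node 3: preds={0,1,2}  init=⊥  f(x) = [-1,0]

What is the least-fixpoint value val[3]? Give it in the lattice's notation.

Iteration log — 5 steps:
  step 1. node 0  ⊔preds=⊥  new=[-3,2]  old=[-3,1]  +wl: 
  step 2. node 1  ⊔preds=[-3,2]  new=[-3,3]  old=⊥  +wl: 
  step 3. node 2  ⊔preds=[-3,2]  new=[-3,3]  old=⊥  +wl: 
  step 4. node 3  ⊔preds=[-3,3]  new=[-1,0]  old=⊥  +wl: 1
  step 5. node 1  ⊔preds=[-3,2]  new=[-3,3]  stable

Least fixpoint reached:
  node 0: [-3,2]
  node 1: [-3,3]
  node 2: [-3,3]
  node 3: [-1,0]

[-1,0]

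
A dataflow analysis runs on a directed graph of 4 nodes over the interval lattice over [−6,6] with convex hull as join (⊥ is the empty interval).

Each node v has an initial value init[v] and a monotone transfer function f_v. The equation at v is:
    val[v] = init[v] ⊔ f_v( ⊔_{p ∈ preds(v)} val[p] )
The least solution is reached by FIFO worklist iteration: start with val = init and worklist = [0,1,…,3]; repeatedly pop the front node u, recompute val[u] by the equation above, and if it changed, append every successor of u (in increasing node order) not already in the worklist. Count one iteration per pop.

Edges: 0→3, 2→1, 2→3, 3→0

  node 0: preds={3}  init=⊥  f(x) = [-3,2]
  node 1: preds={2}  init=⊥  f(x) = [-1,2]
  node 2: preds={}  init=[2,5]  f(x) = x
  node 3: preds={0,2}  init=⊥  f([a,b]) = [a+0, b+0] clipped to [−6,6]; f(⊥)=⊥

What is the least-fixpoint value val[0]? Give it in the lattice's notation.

Trace (5 dequeues):
  [1] u=0 | in ⊥ | out [-3,2] | prev ⊥ | push {}
  [2] u=1 | in [2,5] | out [-1,2] | prev ⊥ | push {}
  [3] u=2 | in ⊥ | out [2,5] | ==
  [4] u=3 | in [-3,5] | out [-3,5] | prev ⊥ | push {0}
  [5] u=0 | in [-3,5] | out [-3,2] | ==

Converged values:
  [0] [-3,2]
  [1] [-1,2]
  [2] [2,5]
  [3] [-3,5]

[-3,2]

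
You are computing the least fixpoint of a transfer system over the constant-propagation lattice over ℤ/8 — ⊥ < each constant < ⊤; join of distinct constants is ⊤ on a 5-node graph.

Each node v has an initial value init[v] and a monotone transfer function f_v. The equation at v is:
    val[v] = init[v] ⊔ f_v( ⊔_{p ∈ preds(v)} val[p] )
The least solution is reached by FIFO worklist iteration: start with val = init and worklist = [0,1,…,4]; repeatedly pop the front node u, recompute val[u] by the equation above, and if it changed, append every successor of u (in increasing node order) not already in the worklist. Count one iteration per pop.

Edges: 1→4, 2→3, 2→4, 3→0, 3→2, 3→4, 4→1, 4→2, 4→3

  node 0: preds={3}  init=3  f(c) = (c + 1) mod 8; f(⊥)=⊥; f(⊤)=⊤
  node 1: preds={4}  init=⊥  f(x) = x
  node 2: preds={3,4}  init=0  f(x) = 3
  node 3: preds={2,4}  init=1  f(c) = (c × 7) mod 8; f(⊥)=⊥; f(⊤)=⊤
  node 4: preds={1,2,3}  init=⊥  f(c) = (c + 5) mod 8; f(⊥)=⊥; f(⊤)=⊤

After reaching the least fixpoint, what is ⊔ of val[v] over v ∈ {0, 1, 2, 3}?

⊤

Worklist (10 pops):
  #1 pop 0: in=1 → ⊤ (was 3); enqueue []
  #2 pop 1: in=⊥ → ⊥ (no change)
  #3 pop 2: in=1 → ⊤ (was 0); enqueue []
  #4 pop 3: in=⊤ → ⊤ (was 1); enqueue [0,2]
  #5 pop 4: in=⊤ → ⊤ (was ⊥); enqueue [1,3]
  #6 pop 0: in=⊤ → ⊤ (no change)
  #7 pop 2: in=⊤ → ⊤ (no change)
  #8 pop 1: in=⊤ → ⊤ (was ⊥); enqueue [4]
  #9 pop 3: in=⊤ → ⊤ (no change)
  #10 pop 4: in=⊤ → ⊤ (no change)

Fixpoint:
  val[0] = ⊤
  val[1] = ⊤
  val[2] = ⊤
  val[3] = ⊤
  val[4] = ⊤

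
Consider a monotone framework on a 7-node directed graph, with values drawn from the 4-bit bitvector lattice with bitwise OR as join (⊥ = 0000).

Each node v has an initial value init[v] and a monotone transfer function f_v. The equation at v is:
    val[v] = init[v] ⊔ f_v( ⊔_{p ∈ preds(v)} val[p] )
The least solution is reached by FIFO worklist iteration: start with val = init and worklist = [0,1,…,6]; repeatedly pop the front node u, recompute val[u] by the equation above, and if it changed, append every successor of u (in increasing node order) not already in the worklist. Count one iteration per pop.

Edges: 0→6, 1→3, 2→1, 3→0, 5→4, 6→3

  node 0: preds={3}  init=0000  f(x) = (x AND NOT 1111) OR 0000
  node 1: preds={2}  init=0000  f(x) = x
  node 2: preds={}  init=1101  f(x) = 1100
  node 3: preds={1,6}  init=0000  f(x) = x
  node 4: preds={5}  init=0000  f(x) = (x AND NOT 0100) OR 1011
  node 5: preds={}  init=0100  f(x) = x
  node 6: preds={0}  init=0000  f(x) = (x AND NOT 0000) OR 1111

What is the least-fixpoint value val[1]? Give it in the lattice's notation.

Iteration log — 10 steps:
  step 1. node 0  ⊔preds=0000  new=0000  stable
  step 2. node 1  ⊔preds=1101  new=1101  old=0000  +wl: 
  step 3. node 2  ⊔preds=0000  new=1101  stable
  step 4. node 3  ⊔preds=1101  new=1101  old=0000  +wl: 0
  step 5. node 4  ⊔preds=0100  new=1011  old=0000  +wl: 
  step 6. node 5  ⊔preds=0000  new=0100  stable
  step 7. node 6  ⊔preds=0000  new=1111  old=0000  +wl: 3
  step 8. node 0  ⊔preds=1101  new=0000  stable
  step 9. node 3  ⊔preds=1111  new=1111  old=1101  +wl: 0
  step 10. node 0  ⊔preds=1111  new=0000  stable

Least fixpoint reached:
  node 0: 0000
  node 1: 1101
  node 2: 1101
  node 3: 1111
  node 4: 1011
  node 5: 0100
  node 6: 1111

1101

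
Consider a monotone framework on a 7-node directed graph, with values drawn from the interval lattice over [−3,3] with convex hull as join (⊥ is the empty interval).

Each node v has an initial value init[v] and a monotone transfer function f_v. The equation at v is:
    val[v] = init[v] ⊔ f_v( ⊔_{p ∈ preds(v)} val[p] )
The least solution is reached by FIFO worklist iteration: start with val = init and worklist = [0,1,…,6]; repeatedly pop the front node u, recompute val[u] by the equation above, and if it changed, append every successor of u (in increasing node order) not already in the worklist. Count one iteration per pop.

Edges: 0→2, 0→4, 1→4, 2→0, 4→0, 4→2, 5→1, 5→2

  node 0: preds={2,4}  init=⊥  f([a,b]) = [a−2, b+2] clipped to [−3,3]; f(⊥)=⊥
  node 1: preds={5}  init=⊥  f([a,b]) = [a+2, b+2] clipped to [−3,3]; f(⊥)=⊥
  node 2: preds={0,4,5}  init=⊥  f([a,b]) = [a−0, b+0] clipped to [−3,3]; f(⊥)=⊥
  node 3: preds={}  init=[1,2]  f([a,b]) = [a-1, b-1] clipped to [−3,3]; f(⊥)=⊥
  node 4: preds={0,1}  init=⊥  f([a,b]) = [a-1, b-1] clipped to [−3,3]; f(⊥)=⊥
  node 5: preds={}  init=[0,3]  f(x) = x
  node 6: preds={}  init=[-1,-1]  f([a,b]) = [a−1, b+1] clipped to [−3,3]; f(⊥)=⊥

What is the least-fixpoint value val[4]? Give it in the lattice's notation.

Worklist (14 pops):
  #1 pop 0: in=⊥ → ⊥ (no change)
  #2 pop 1: in=[0,3] → [2,3] (was ⊥); enqueue []
  #3 pop 2: in=[0,3] → [0,3] (was ⊥); enqueue [0]
  #4 pop 3: in=⊥ → [1,2] (no change)
  #5 pop 4: in=[2,3] → [1,2] (was ⊥); enqueue [2]
  #6 pop 5: in=⊥ → [0,3] (no change)
  #7 pop 6: in=⊥ → [-1,-1] (no change)
  #8 pop 0: in=[0,3] → [-2,3] (was ⊥); enqueue [4]
  #9 pop 2: in=[-2,3] → [-2,3] (was [0,3]); enqueue [0]
  #10 pop 4: in=[-2,3] → [-3,2] (was [1,2]); enqueue [2]
  #11 pop 0: in=[-3,3] → [-3,3] (was [-2,3]); enqueue [4]
  #12 pop 2: in=[-3,3] → [-3,3] (was [-2,3]); enqueue [0]
  #13 pop 4: in=[-3,3] → [-3,2] (no change)
  #14 pop 0: in=[-3,3] → [-3,3] (no change)

Fixpoint:
  val[0] = [-3,3]
  val[1] = [2,3]
  val[2] = [-3,3]
  val[3] = [1,2]
  val[4] = [-3,2]
  val[5] = [0,3]
  val[6] = [-1,-1]

[-3,2]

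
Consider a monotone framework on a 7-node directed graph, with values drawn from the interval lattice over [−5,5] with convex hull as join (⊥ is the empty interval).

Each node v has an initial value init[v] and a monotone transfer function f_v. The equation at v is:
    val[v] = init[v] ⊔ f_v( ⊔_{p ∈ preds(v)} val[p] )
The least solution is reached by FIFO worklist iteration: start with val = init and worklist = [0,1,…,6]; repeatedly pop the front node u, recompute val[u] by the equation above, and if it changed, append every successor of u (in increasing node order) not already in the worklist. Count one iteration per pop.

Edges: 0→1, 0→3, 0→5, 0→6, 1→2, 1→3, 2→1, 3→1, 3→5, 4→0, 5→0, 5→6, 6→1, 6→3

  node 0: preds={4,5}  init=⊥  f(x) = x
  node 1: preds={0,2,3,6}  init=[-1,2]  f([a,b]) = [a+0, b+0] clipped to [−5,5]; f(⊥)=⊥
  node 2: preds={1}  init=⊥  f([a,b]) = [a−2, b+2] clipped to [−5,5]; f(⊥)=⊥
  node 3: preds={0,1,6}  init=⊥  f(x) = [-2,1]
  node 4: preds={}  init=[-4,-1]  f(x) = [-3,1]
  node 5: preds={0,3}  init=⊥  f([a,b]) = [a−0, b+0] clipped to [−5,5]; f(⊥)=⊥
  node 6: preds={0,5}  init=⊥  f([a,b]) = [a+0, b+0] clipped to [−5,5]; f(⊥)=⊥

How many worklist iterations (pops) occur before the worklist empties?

Iteration log — 16 steps:
  step 1. node 0  ⊔preds=[-4,-1]  new=[-4,-1]  old=⊥  +wl: 
  step 2. node 1  ⊔preds=[-4,-1]  new=[-4,2]  old=[-1,2]  +wl: 
  step 3. node 2  ⊔preds=[-4,2]  new=[-5,4]  old=⊥  +wl: 1
  step 4. node 3  ⊔preds=[-4,2]  new=[-2,1]  old=⊥  +wl: 
  step 5. node 4  ⊔preds=⊥  new=[-4,1]  old=[-4,-1]  +wl: 0
  step 6. node 5  ⊔preds=[-4,1]  new=[-4,1]  old=⊥  +wl: 
  step 7. node 6  ⊔preds=[-4,1]  new=[-4,1]  old=⊥  +wl: 3
  step 8. node 1  ⊔preds=[-5,4]  new=[-5,4]  old=[-4,2]  +wl: 2
  step 9. node 0  ⊔preds=[-4,1]  new=[-4,1]  old=[-4,-1]  +wl: 1,5,6
  step 10. node 3  ⊔preds=[-5,4]  new=[-2,1]  stable
  step 11. node 2  ⊔preds=[-5,4]  new=[-5,5]  old=[-5,4]  +wl: 
  step 12. node 1  ⊔preds=[-5,5]  new=[-5,5]  old=[-5,4]  +wl: 2,3
  step 13. node 5  ⊔preds=[-4,1]  new=[-4,1]  stable
  step 14. node 6  ⊔preds=[-4,1]  new=[-4,1]  stable
  step 15. node 2  ⊔preds=[-5,5]  new=[-5,5]  stable
  step 16. node 3  ⊔preds=[-5,5]  new=[-2,1]  stable

Least fixpoint reached:
  node 0: [-4,1]
  node 1: [-5,5]
  node 2: [-5,5]
  node 3: [-2,1]
  node 4: [-4,1]
  node 5: [-4,1]
  node 6: [-4,1]

16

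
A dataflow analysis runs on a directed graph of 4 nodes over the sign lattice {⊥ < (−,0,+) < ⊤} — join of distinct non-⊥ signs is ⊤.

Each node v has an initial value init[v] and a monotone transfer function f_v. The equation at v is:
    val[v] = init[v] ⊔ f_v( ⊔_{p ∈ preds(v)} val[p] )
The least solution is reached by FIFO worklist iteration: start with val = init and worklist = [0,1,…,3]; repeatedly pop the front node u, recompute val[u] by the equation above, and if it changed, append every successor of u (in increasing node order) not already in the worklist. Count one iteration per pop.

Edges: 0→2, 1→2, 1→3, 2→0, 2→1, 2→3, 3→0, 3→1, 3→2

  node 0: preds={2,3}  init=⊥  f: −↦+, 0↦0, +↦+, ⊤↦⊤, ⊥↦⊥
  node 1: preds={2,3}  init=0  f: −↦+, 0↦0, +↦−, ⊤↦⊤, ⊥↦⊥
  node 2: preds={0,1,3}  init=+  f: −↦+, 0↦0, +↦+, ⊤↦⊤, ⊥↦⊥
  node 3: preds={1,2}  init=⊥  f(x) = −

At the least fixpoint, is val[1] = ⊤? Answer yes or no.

Worklist (7 pops):
  #1 pop 0: in=+ → + (was ⊥); enqueue []
  #2 pop 1: in=+ → ⊤ (was 0); enqueue []
  #3 pop 2: in=⊤ → ⊤ (was +); enqueue [0,1]
  #4 pop 3: in=⊤ → − (was ⊥); enqueue [2]
  #5 pop 0: in=⊤ → ⊤ (was +); enqueue []
  #6 pop 1: in=⊤ → ⊤ (no change)
  #7 pop 2: in=⊤ → ⊤ (no change)

Fixpoint:
  val[0] = ⊤
  val[1] = ⊤
  val[2] = ⊤
  val[3] = −

yes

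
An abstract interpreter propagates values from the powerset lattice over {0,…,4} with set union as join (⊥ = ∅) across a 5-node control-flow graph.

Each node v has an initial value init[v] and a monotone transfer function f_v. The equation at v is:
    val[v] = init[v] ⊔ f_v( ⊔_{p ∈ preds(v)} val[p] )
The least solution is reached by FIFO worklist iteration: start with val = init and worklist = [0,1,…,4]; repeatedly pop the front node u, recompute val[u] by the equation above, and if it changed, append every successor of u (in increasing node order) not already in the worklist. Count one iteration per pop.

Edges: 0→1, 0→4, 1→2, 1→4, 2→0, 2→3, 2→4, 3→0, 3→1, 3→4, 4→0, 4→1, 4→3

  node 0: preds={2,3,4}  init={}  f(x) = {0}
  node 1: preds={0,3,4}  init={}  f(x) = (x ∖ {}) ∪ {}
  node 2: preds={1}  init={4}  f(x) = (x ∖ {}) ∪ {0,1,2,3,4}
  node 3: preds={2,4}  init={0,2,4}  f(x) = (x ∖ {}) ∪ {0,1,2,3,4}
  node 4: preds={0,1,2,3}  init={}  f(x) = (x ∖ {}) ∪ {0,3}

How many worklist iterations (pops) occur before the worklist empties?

Worklist (10 pops):
  #1 pop 0: in={0,2,4} → {0} (was {}); enqueue []
  #2 pop 1: in={0,2,4} → {0,2,4} (was {}); enqueue []
  #3 pop 2: in={0,2,4} → {0,1,2,3,4} (was {4}); enqueue [0]
  #4 pop 3: in={0,1,2,3,4} → {0,1,2,3,4} (was {0,2,4}); enqueue [1]
  #5 pop 4: in={0,1,2,3,4} → {0,1,2,3,4} (was {}); enqueue [3]
  #6 pop 0: in={0,1,2,3,4} → {0} (no change)
  #7 pop 1: in={0,1,2,3,4} → {0,1,2,3,4} (was {0,2,4}); enqueue [2,4]
  #8 pop 3: in={0,1,2,3,4} → {0,1,2,3,4} (no change)
  #9 pop 2: in={0,1,2,3,4} → {0,1,2,3,4} (no change)
  #10 pop 4: in={0,1,2,3,4} → {0,1,2,3,4} (no change)

Fixpoint:
  val[0] = {0}
  val[1] = {0,1,2,3,4}
  val[2] = {0,1,2,3,4}
  val[3] = {0,1,2,3,4}
  val[4] = {0,1,2,3,4}

10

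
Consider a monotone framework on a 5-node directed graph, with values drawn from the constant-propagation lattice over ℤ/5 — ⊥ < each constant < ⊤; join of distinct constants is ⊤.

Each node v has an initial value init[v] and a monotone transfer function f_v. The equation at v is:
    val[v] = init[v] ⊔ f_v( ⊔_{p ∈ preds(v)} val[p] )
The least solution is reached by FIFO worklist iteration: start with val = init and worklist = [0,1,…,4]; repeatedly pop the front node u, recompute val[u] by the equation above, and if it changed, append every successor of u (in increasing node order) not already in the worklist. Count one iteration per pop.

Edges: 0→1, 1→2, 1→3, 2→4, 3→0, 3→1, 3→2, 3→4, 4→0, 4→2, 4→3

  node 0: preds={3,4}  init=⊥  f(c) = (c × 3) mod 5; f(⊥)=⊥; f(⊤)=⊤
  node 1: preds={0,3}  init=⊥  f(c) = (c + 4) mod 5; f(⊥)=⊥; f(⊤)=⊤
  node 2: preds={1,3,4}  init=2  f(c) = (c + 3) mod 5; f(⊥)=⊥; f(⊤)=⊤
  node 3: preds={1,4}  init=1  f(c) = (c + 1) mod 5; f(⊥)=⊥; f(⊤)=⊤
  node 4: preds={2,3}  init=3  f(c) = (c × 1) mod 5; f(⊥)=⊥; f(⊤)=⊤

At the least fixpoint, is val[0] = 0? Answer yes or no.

Worklist (9 pops):
  #1 pop 0: in=⊤ → ⊤ (was ⊥); enqueue []
  #2 pop 1: in=⊤ → ⊤ (was ⊥); enqueue []
  #3 pop 2: in=⊤ → ⊤ (was 2); enqueue []
  #4 pop 3: in=⊤ → ⊤ (was 1); enqueue [0,1,2]
  #5 pop 4: in=⊤ → ⊤ (was 3); enqueue [3]
  #6 pop 0: in=⊤ → ⊤ (no change)
  #7 pop 1: in=⊤ → ⊤ (no change)
  #8 pop 2: in=⊤ → ⊤ (no change)
  #9 pop 3: in=⊤ → ⊤ (no change)

Fixpoint:
  val[0] = ⊤
  val[1] = ⊤
  val[2] = ⊤
  val[3] = ⊤
  val[4] = ⊤

no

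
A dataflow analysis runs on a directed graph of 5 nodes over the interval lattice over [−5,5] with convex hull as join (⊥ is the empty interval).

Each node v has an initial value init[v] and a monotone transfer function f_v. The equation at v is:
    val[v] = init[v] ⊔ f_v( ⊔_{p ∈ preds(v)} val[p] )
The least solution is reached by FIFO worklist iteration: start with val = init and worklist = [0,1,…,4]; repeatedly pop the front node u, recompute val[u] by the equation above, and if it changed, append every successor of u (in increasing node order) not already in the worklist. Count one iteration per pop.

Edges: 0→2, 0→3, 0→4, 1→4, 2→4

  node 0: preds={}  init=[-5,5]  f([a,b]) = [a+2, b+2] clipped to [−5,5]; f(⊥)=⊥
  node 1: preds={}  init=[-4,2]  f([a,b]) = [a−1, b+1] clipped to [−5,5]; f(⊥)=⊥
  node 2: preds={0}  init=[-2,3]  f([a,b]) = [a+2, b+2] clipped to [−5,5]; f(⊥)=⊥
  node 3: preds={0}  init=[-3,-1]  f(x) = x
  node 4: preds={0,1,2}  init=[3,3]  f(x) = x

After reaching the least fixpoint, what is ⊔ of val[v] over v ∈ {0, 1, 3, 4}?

Trace (5 dequeues):
  [1] u=0 | in ⊥ | out [-5,5] | ==
  [2] u=1 | in ⊥ | out [-4,2] | ==
  [3] u=2 | in [-5,5] | out [-3,5] | prev [-2,3] | push {}
  [4] u=3 | in [-5,5] | out [-5,5] | prev [-3,-1] | push {}
  [5] u=4 | in [-5,5] | out [-5,5] | prev [3,3] | push {}

Converged values:
  [0] [-5,5]
  [1] [-4,2]
  [2] [-3,5]
  [3] [-5,5]
  [4] [-5,5]

[-5,5]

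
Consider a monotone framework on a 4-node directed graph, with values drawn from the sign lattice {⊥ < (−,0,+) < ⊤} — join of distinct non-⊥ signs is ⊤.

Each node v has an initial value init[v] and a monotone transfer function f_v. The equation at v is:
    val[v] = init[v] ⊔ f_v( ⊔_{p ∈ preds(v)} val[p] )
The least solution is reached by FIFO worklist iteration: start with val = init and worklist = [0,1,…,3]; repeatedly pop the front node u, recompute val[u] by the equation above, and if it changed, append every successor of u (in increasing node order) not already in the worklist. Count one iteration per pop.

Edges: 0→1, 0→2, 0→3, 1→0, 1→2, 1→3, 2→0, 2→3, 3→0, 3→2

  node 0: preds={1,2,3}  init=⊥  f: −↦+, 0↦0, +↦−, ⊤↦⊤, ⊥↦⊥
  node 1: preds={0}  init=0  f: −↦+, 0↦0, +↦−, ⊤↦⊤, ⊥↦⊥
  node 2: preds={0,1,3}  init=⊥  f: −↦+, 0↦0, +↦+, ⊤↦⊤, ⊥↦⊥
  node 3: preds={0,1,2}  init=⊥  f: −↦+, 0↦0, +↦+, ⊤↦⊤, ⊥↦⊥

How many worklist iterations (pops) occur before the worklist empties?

6

Worklist (6 pops):
  #1 pop 0: in=0 → 0 (was ⊥); enqueue []
  #2 pop 1: in=0 → 0 (no change)
  #3 pop 2: in=0 → 0 (was ⊥); enqueue [0]
  #4 pop 3: in=0 → 0 (was ⊥); enqueue [2]
  #5 pop 0: in=0 → 0 (no change)
  #6 pop 2: in=0 → 0 (no change)

Fixpoint:
  val[0] = 0
  val[1] = 0
  val[2] = 0
  val[3] = 0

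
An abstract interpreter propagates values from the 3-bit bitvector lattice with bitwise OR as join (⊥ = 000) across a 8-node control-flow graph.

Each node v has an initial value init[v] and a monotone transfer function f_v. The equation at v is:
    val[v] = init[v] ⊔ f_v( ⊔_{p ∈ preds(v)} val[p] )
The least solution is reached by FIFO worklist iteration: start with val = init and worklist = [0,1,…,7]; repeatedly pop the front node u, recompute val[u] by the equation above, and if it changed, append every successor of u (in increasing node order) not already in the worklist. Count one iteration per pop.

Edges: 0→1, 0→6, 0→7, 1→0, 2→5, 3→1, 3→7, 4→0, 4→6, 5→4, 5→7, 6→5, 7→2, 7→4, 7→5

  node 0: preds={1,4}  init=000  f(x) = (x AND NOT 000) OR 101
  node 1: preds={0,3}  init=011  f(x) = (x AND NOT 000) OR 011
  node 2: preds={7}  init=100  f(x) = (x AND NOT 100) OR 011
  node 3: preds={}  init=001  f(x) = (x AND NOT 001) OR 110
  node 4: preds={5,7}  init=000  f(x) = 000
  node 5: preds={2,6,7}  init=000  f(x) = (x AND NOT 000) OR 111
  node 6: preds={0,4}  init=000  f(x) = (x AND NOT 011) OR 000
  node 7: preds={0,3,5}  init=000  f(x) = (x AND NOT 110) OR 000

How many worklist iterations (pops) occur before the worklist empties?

13

Trace (13 dequeues):
  [1] u=0 | in 011 | out 111 | prev 000 | push {}
  [2] u=1 | in 111 | out 111 | prev 011 | push {0}
  [3] u=2 | in 000 | out 111 | prev 100 | push {}
  [4] u=3 | in 000 | out 111 | prev 001 | push {1}
  [5] u=4 | in 000 | out 000 | ==
  [6] u=5 | in 111 | out 111 | prev 000 | push {4}
  [7] u=6 | in 111 | out 100 | prev 000 | push {5}
  [8] u=7 | in 111 | out 001 | prev 000 | push {2}
  [9] u=0 | in 111 | out 111 | ==
  [10] u=1 | in 111 | out 111 | ==
  [11] u=4 | in 111 | out 000 | ==
  [12] u=5 | in 111 | out 111 | ==
  [13] u=2 | in 001 | out 111 | ==

Converged values:
  [0] 111
  [1] 111
  [2] 111
  [3] 111
  [4] 000
  [5] 111
  [6] 100
  [7] 001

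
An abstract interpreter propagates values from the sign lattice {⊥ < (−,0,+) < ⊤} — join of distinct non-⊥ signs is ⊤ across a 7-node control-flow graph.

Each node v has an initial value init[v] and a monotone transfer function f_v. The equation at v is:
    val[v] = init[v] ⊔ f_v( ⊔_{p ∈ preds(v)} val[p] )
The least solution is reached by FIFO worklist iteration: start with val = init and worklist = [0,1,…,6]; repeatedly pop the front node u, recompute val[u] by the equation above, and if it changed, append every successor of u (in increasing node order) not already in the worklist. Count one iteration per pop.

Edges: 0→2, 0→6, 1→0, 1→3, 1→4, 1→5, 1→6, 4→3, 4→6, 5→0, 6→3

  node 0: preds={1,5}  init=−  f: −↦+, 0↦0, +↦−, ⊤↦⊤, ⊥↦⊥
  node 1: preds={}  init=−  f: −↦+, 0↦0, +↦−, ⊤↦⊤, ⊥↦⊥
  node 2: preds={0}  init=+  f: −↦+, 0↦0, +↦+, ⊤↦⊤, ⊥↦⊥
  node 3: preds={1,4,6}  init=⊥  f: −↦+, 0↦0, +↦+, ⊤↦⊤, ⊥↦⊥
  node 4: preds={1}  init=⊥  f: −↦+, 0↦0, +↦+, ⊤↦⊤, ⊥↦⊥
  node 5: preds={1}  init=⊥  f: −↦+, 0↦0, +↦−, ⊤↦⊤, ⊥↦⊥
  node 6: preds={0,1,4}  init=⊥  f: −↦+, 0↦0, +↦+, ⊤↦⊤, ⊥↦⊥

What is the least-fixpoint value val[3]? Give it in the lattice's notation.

Trace (9 dequeues):
  [1] u=0 | in − | out ⊤ | prev − | push {}
  [2] u=1 | in ⊥ | out − | ==
  [3] u=2 | in ⊤ | out ⊤ | prev + | push {}
  [4] u=3 | in − | out + | prev ⊥ | push {}
  [5] u=4 | in − | out + | prev ⊥ | push {3}
  [6] u=5 | in − | out + | prev ⊥ | push {0}
  [7] u=6 | in ⊤ | out ⊤ | prev ⊥ | push {}
  [8] u=3 | in ⊤ | out ⊤ | prev + | push {}
  [9] u=0 | in ⊤ | out ⊤ | ==

Converged values:
  [0] ⊤
  [1] −
  [2] ⊤
  [3] ⊤
  [4] +
  [5] +
  [6] ⊤

⊤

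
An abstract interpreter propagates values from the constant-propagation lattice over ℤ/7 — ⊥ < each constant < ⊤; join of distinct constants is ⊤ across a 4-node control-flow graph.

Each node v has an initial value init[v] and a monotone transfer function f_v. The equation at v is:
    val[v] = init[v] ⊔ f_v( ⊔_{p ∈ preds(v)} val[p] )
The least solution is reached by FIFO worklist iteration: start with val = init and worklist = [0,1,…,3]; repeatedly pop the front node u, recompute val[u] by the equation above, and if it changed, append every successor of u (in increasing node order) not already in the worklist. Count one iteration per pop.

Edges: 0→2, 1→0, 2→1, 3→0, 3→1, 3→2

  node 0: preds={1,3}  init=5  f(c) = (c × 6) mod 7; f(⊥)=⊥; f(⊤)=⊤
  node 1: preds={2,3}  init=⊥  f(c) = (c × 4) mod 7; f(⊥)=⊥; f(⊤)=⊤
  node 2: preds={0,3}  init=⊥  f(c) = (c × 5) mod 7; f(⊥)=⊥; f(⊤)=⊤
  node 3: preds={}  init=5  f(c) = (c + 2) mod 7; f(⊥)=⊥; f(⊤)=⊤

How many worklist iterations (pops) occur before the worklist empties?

7

Trace (7 dequeues):
  [1] u=0 | in 5 | out ⊤ | prev 5 | push {}
  [2] u=1 | in 5 | out 6 | prev ⊥ | push {0}
  [3] u=2 | in ⊤ | out ⊤ | prev ⊥ | push {1}
  [4] u=3 | in ⊥ | out 5 | ==
  [5] u=0 | in ⊤ | out ⊤ | ==
  [6] u=1 | in ⊤ | out ⊤ | prev 6 | push {0}
  [7] u=0 | in ⊤ | out ⊤ | ==

Converged values:
  [0] ⊤
  [1] ⊤
  [2] ⊤
  [3] 5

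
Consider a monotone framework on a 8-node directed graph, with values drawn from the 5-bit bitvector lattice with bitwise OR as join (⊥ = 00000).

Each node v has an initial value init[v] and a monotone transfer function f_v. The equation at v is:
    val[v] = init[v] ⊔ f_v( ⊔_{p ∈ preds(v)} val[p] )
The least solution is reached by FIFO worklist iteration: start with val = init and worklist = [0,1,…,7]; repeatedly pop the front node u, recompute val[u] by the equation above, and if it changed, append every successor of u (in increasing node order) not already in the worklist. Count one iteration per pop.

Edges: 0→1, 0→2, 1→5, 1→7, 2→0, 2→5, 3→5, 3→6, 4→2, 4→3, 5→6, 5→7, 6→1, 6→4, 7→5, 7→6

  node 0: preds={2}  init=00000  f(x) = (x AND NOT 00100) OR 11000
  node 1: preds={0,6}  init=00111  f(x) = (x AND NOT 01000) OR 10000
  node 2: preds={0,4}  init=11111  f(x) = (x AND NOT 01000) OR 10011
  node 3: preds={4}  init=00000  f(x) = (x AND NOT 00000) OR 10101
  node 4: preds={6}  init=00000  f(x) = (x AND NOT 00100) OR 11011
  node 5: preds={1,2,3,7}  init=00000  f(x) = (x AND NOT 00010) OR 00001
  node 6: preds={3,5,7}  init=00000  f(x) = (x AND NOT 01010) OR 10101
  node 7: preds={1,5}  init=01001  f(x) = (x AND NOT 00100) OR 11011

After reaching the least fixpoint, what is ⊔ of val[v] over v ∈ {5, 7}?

Trace (14 dequeues):
  [1] u=0 | in 11111 | out 11011 | prev 00000 | push {}
  [2] u=1 | in 11011 | out 10111 | prev 00111 | push {}
  [3] u=2 | in 11011 | out 11111 | ==
  [4] u=3 | in 00000 | out 10101 | prev 00000 | push {}
  [5] u=4 | in 00000 | out 11011 | prev 00000 | push {2,3}
  [6] u=5 | in 11111 | out 11101 | prev 00000 | push {}
  [7] u=6 | in 11101 | out 10101 | prev 00000 | push {1,4}
  [8] u=7 | in 11111 | out 11011 | prev 01001 | push {5,6}
  [9] u=2 | in 11011 | out 11111 | ==
  [10] u=3 | in 11011 | out 11111 | prev 10101 | push {}
  [11] u=1 | in 11111 | out 10111 | ==
  [12] u=4 | in 10101 | out 11011 | ==
  [13] u=5 | in 11111 | out 11101 | ==
  [14] u=6 | in 11111 | out 10101 | ==

Converged values:
  [0] 11011
  [1] 10111
  [2] 11111
  [3] 11111
  [4] 11011
  [5] 11101
  [6] 10101
  [7] 11011

11111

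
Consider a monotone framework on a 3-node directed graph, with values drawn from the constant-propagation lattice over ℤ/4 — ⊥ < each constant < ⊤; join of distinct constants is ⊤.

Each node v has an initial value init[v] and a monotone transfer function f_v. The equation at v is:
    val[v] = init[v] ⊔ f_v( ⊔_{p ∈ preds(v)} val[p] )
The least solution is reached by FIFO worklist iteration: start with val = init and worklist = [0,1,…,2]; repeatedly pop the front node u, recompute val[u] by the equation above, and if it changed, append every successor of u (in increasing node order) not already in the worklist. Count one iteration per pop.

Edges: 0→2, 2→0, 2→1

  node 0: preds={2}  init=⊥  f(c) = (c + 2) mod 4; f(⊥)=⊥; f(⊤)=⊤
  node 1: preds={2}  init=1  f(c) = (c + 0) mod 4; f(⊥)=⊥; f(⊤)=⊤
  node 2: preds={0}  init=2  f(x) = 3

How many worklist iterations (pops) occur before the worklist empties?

Iteration log — 6 steps:
  step 1. node 0  ⊔preds=2  new=0  old=⊥  +wl: 
  step 2. node 1  ⊔preds=2  new=⊤  old=1  +wl: 
  step 3. node 2  ⊔preds=0  new=⊤  old=2  +wl: 0,1
  step 4. node 0  ⊔preds=⊤  new=⊤  old=0  +wl: 2
  step 5. node 1  ⊔preds=⊤  new=⊤  stable
  step 6. node 2  ⊔preds=⊤  new=⊤  stable

Least fixpoint reached:
  node 0: ⊤
  node 1: ⊤
  node 2: ⊤

6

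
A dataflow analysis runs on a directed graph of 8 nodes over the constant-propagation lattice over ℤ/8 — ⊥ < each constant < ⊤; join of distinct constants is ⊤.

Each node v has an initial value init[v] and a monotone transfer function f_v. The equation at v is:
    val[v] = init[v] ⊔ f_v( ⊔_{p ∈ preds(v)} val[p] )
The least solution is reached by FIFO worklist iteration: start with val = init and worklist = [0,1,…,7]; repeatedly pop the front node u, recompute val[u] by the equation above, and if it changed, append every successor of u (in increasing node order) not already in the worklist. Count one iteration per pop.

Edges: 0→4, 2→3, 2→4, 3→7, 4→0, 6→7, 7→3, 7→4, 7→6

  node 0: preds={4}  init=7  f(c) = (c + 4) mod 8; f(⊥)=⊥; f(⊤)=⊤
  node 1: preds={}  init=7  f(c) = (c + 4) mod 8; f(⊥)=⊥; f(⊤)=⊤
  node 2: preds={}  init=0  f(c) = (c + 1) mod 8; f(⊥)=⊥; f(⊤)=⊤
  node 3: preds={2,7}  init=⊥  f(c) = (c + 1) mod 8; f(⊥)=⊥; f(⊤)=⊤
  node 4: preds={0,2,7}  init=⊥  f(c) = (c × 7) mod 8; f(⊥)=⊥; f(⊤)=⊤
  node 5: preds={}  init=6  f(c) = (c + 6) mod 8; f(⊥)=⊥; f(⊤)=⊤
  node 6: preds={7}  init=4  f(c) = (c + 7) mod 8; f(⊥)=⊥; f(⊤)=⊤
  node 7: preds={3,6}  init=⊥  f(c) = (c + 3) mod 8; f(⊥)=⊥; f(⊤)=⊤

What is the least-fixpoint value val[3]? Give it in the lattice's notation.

Trace (13 dequeues):
  [1] u=0 | in ⊥ | out 7 | ==
  [2] u=1 | in ⊥ | out 7 | ==
  [3] u=2 | in ⊥ | out 0 | ==
  [4] u=3 | in 0 | out 1 | prev ⊥ | push {}
  [5] u=4 | in ⊤ | out ⊤ | prev ⊥ | push {0}
  [6] u=5 | in ⊥ | out 6 | ==
  [7] u=6 | in ⊥ | out 4 | ==
  [8] u=7 | in ⊤ | out ⊤ | prev ⊥ | push {3,4,6}
  [9] u=0 | in ⊤ | out ⊤ | prev 7 | push {}
  [10] u=3 | in ⊤ | out ⊤ | prev 1 | push {7}
  [11] u=4 | in ⊤ | out ⊤ | ==
  [12] u=6 | in ⊤ | out ⊤ | prev 4 | push {}
  [13] u=7 | in ⊤ | out ⊤ | ==

Converged values:
  [0] ⊤
  [1] 7
  [2] 0
  [3] ⊤
  [4] ⊤
  [5] 6
  [6] ⊤
  [7] ⊤

⊤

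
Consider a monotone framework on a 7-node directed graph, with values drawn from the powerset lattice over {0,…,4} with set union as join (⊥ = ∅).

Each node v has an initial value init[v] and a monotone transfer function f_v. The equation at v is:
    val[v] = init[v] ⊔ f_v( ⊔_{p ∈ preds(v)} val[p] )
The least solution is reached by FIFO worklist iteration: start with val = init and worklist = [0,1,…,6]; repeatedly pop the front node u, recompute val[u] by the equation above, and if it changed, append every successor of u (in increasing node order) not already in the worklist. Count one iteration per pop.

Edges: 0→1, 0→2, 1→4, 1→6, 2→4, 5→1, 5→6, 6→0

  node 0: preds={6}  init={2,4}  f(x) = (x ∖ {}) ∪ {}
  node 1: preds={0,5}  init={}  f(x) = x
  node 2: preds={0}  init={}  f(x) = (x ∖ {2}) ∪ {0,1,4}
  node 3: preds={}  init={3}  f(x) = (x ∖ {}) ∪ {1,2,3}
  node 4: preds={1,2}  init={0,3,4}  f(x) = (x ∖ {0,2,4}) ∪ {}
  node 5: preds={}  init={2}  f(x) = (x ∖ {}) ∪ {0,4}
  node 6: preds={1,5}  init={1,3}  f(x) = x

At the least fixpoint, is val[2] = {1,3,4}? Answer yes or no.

Trace (13 dequeues):
  [1] u=0 | in {1,3} | out {1,2,3,4} | prev {2,4} | push {}
  [2] u=1 | in {1,2,3,4} | out {1,2,3,4} | prev {} | push {}
  [3] u=2 | in {1,2,3,4} | out {0,1,3,4} | prev {} | push {}
  [4] u=3 | in {} | out {1,2,3} | prev {3} | push {}
  [5] u=4 | in {0,1,2,3,4} | out {0,1,3,4} | prev {0,3,4} | push {}
  [6] u=5 | in {} | out {0,2,4} | prev {2} | push {1}
  [7] u=6 | in {0,1,2,3,4} | out {0,1,2,3,4} | prev {1,3} | push {0}
  [8] u=1 | in {0,1,2,3,4} | out {0,1,2,3,4} | prev {1,2,3,4} | push {4,6}
  [9] u=0 | in {0,1,2,3,4} | out {0,1,2,3,4} | prev {1,2,3,4} | push {1,2}
  [10] u=4 | in {0,1,2,3,4} | out {0,1,3,4} | ==
  [11] u=6 | in {0,1,2,3,4} | out {0,1,2,3,4} | ==
  [12] u=1 | in {0,1,2,3,4} | out {0,1,2,3,4} | ==
  [13] u=2 | in {0,1,2,3,4} | out {0,1,3,4} | ==

Converged values:
  [0] {0,1,2,3,4}
  [1] {0,1,2,3,4}
  [2] {0,1,3,4}
  [3] {1,2,3}
  [4] {0,1,3,4}
  [5] {0,2,4}
  [6] {0,1,2,3,4}

no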